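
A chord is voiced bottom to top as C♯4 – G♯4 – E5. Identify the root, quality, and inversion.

C# minor, root position

Reducing to letter names: C#, G#, E. These stack in thirds as C#–E–G# — a C# minor triad.
C# is the root of C# minor; root in the bass means root position (figured bass 5/3).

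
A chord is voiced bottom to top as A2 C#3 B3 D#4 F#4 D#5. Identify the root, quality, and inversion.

The pitch classes A, C#, B, D#, F# arrange in thirds as B–D#–F#–A–C#: a B dominant ninth chord.
A is the seventh of B dominant ninth; seventh in the bass means third inversion.

B dominant ninth, third inversion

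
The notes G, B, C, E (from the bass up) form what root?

The distinct letter names are G, B, C, E. Arranged as a stack of thirds they read C–E–G–B, so C is the root (a C major seventh chord).

C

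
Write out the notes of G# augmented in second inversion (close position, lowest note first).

D##, G#, B#

Spelling G# augmented: G#–B#–D##. In second inversion the fifth is bass, giving D##, G#, B# from the bottom.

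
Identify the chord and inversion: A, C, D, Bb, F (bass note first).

The distinct note names are A, C, D, Bb, F. Stacked in thirds they read Bb–D–F–A–C, which is a major ninth chord on Bb.
A is the seventh of Bb major ninth; seventh in the bass means third inversion.

Bb major ninth, third inversion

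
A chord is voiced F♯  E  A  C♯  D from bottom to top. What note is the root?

The distinct letter names are F#, E, A, C#, D. Arranged as a stack of thirds they read D–F#–A–C#–E, so D is the root (a D major ninth chord).

D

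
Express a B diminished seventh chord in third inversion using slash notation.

Third inversion of B diminished seventh has the seventh (Ab) in the bass. As a slash chord: Bdim7/Ab.

Bdim7/Ab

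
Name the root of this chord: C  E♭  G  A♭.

The distinct letter names are C, Eb, G, Ab. Arranged as a stack of thirds they read Ab–C–Eb–G, so Ab is the root (an Ab major seventh chord).

Ab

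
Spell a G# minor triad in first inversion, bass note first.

B, D#, G#

G# minor is G#–B–D#. First inversion puts the third (B) in the bass, with the remaining tones above: B, D#, G#.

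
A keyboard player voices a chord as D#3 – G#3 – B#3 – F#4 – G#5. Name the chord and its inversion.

The distinct note names are D#, G#, B#, F#. Stacked in thirds they read G#–B#–D#–F#, which is a dominant seventh chord on G#.
With the fifth (D#) in the bass, the chord is in second inversion (figured bass 4/3).

G# dominant seventh, second inversion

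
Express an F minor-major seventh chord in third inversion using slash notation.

Third inversion of F minor-major seventh has the seventh (E) in the bass. As a slash chord: Fm(maj7)/E.

Fm(maj7)/E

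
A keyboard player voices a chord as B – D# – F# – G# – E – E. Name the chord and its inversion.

E major ninth, second inversion

Reducing to letter names: B, D#, F#, G#, E. These stack in thirds as E–G#–B–D#–F# — an E major ninth chord.
The lowest note is B, the fifth of the chord, so this is second inversion.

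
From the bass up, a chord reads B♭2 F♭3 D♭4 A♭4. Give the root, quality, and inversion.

Bb half-diminished seventh, root position

The distinct note names are Bb, Fb, Db, Ab. Stacked in thirds they read Bb–Db–Fb–Ab, which is a half-diminished seventh chord on Bb.
The lowest note is Bb, the root of the chord, so this is root position (figured bass 7).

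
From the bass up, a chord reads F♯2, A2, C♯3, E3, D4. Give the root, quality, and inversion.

D major ninth, first inversion

The pitch classes F#, A, C#, E, D arrange in thirds as D–F#–A–C#–E: a D major ninth chord.
F# is the third of D major ninth; third in the bass means first inversion.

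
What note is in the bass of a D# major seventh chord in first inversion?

F##

D# major seventh is D#–F##–A#–C##. First inversion places the third in the bass: F##.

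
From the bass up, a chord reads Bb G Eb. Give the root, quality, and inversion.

Eb major, second inversion

Reducing to letter names: Bb, G, Eb. These stack in thirds as Eb–G–Bb — an Eb major triad.
With the fifth (Bb) in the bass, the chord is in second inversion (figured bass 6/4).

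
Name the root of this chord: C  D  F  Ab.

D

C, D, F, Ab are the tones of a D half-diminished seventh chord (D–F–Ab–C), making D the root.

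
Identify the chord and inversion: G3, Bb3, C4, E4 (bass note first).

C dominant seventh, second inversion

The distinct note names are G, Bb, C, E. Stacked in thirds they read C–E–G–Bb, which is a dominant seventh chord on C.
With the fifth (G) in the bass, the chord is in second inversion (figured bass 4/3).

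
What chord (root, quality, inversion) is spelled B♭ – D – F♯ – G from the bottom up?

G minor-major seventh, first inversion

The pitch classes Bb, D, F#, G arrange in thirds as G–Bb–D–F#: a G minor-major seventh chord.
With the third (Bb) in the bass, the chord is in first inversion (figured bass 6/5).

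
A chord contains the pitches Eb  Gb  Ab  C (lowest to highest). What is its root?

Ab

The distinct letter names are Eb, Gb, Ab, C. Arranged as a stack of thirds they read Ab–C–Eb–Gb, so Ab is the root (an Ab dominant seventh chord).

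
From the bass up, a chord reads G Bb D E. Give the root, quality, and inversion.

The pitch classes G, Bb, D, E arrange in thirds as E–G–Bb–D: an E half-diminished seventh chord.
The lowest note is G, the third of the chord, so this is first inversion (figured bass 6/5).

E half-diminished seventh, first inversion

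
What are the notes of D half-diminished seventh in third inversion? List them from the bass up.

C, D, F, Ab

D half-diminished seventh is D–F–Ab–C. Third inversion puts the seventh (C) in the bass, with the remaining tones above: C, D, F, Ab.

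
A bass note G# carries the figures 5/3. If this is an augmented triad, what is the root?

The figures 5/3 mean the root of the chord is in the bass. If G# is the root of an augmented triad, the root is G# (chord tones G#–B#–D##).

G#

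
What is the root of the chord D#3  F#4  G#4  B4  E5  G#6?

E

Reordering D#, F#, G#, B, E into stacked thirds gives E–G#–B–D#–F#; the bottom of that stack, E, is the root.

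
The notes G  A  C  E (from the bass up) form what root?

G, A, C, E are the tones of an A minor seventh chord (A–C–E–G), making A the root.

A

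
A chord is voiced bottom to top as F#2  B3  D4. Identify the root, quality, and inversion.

B minor, second inversion

Reducing to letter names: F#, B, D. These stack in thirds as B–D–F# — a B minor triad.
F# is the fifth of B minor; fifth in the bass means second inversion (figured bass 6/4).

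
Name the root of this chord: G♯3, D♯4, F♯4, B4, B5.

G#

The distinct letter names are G#, D#, F#, B. Arranged as a stack of thirds they read G#–B–D#–F#, so G# is the root (a G# minor seventh chord).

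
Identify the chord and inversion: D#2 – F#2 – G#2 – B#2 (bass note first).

G# dominant seventh, second inversion

The distinct note names are D#, F#, G#, B#. Stacked in thirds they read G#–B#–D#–F#, which is a dominant seventh chord on G#.
The lowest note is D#, the fifth of the chord, so this is second inversion (figured bass 4/3).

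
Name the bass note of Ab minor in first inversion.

The third of Ab minor (Ab–Cb–Eb) is Cb; that is the bass in first inversion.

Cb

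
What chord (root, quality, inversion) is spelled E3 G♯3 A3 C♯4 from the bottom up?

Reducing to letter names: E, G#, A, C#. These stack in thirds as A–C#–E–G# — an A major seventh chord.
With the fifth (E) in the bass, the chord is in second inversion (figured bass 4/3).

A major seventh, second inversion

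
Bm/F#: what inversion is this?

second inversion

Bm/F# means B minor with F# in the bass. F# is the fifth of B minor (B–D–F#), so this is second inversion.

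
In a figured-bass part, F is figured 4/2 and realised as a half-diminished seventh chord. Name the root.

The figures 4/2 mean the seventh of the chord is in the bass. If F is the seventh of a half-diminished seventh chord, the root is G (chord tones G–Bb–Db–F).

G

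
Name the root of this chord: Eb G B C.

Eb, G, B, C are the tones of a C minor-major seventh chord (C–Eb–G–B), making C the root.

C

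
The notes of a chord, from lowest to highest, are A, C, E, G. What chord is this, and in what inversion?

A minor seventh, root position

The pitch classes A, C, E, G arrange in thirds as A–C–E–G: an A minor seventh chord.
With the root (A) in the bass, the chord is in root position (figured bass 7).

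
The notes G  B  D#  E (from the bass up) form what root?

E

Reordering G, B, D#, E into stacked thirds gives E–G–B–D#; the bottom of that stack, E, is the root.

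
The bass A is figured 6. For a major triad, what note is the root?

The figures 6 mean the third of the chord is in the bass. If A is the third of a major triad, the root is F (chord tones F–A–C).

F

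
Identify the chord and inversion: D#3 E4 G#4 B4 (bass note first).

The distinct note names are D#, E, G#, B. Stacked in thirds they read E–G#–B–D#, which is a major seventh chord on E.
The lowest note is D#, the seventh of the chord, so this is third inversion (figured bass 4/2).

E major seventh, third inversion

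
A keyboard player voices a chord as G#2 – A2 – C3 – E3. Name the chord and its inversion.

A minor-major seventh, third inversion

The pitch classes G#, A, C, E arrange in thirds as A–C–E–G#: an A minor-major seventh chord.
With the seventh (G#) in the bass, the chord is in third inversion (figured bass 4/2).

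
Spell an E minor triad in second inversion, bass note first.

B, E, G

E minor is E–G–B. Second inversion puts the fifth (B) in the bass, with the remaining tones above: B, E, G.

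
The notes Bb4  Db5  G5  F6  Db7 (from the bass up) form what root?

Reordering Bb, Db, G, F into stacked thirds gives G–Bb–Db–F; the bottom of that stack, G, is the root.

G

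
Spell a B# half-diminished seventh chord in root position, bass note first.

The chord tones are B#–D#–F#–A#. With the root (B#) lowest for root position: B#, D#, F#, A#.

B#, D#, F#, A#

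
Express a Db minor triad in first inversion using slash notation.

First inversion of Db minor has the third (Fb) in the bass. As a slash chord: Dbm/Fb.

Dbm/Fb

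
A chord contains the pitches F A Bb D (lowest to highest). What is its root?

F, A, Bb, D are the tones of a Bb major seventh chord (Bb–D–F–A), making Bb the root.

Bb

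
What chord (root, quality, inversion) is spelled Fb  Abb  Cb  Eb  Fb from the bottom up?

The pitch classes Fb, Abb, Cb, Eb arrange in thirds as Fb–Abb–Cb–Eb: an Fb minor-major seventh chord.
Fb is the root of Fb minor-major seventh; root in the bass means root position (figured bass 7).

Fb minor-major seventh, root position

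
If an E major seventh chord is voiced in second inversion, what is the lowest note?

In second inversion the fifth is lowest. For E major seventh (E–G#–B–D#) that is B.

B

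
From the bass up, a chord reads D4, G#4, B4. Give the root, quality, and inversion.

G# diminished, second inversion

The pitch classes D, G#, B arrange in thirds as G#–B–D: a G# diminished triad.
D is the fifth of G# diminished; fifth in the bass means second inversion (figured bass 6/4).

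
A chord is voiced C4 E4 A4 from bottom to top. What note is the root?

C, E, A are the tones of an A minor triad (A–C–E), making A the root.

A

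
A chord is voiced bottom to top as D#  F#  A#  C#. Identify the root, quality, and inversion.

The pitch classes D#, F#, A#, C# arrange in thirds as D#–F#–A#–C#: a D# minor seventh chord.
The lowest note is D#, the root of the chord, so this is root position (figured bass 7).

D# minor seventh, root position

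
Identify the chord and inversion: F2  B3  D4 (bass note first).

B diminished, second inversion

The pitch classes F, B, D arrange in thirds as B–D–F: a B diminished triad.
F is the fifth of B diminished; fifth in the bass means second inversion (figured bass 6/4).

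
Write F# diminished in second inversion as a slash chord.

F#dim/C

Second inversion of F# diminished has the fifth (C) in the bass. As a slash chord: F#dim/C.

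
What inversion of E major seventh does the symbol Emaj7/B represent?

second inversion

Emaj7/B means E major seventh with B in the bass. B is the fifth of E major seventh (E–G#–B–D#), so this is second inversion.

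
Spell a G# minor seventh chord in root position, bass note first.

The chord tones are G#–B–D#–F#. With the root (G#) lowest for root position: G#, B, D#, F#.

G#, B, D#, F#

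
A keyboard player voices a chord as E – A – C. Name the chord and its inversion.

A minor, second inversion

The pitch classes E, A, C arrange in thirds as A–C–E: an A minor triad.
E is the fifth of A minor; fifth in the bass means second inversion (figured bass 6/4).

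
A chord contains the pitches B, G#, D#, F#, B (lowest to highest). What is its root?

G#

B, G#, D#, F# are the tones of a G# minor seventh chord (G#–B–D#–F#), making G# the root.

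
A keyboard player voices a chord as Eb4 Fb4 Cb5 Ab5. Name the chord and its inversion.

Fb major seventh, third inversion

The distinct note names are Eb, Fb, Cb, Ab. Stacked in thirds they read Fb–Ab–Cb–Eb, which is a major seventh chord on Fb.
Eb is the seventh of Fb major seventh; seventh in the bass means third inversion (figured bass 4/2).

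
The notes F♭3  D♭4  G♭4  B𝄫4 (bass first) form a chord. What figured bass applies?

4/2

The notes Fb, Db, Gb, Bbb stack in thirds as Gb–Bbb–Db–Fb — a Gb minor seventh chord. The bass Fb is the seventh, so this is third inversion: figured 4/2.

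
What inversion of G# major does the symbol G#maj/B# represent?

G#maj/B# means G# major with B# in the bass. B# is the third of G# major (G#–B#–D#), so this is first inversion.

first inversion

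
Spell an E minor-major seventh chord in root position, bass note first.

E minor-major seventh is E–G–B–D#. Root position puts the root (E) in the bass, with the remaining tones above: E, G, B, D#.

E, G, B, D#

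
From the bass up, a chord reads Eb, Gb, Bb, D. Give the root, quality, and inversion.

Eb minor-major seventh, root position

Reducing to letter names: Eb, Gb, Bb, D. These stack in thirds as Eb–Gb–Bb–D — an Eb minor-major seventh chord.
Eb is the root of Eb minor-major seventh; root in the bass means root position (figured bass 7).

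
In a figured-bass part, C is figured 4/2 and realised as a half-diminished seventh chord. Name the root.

D

The figures 4/2 mean the seventh of the chord is in the bass. If C is the seventh of a half-diminished seventh chord, the root is D (chord tones D–F–Ab–C).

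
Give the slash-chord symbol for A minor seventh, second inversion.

Am7/E

Second inversion of A minor seventh has the fifth (E) in the bass. As a slash chord: Am7/E.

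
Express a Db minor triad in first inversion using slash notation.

First inversion of Db minor has the third (Fb) in the bass. As a slash chord: Dbm/Fb.

Dbm/Fb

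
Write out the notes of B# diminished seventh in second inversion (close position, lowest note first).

F#, A, B#, D#

B# diminished seventh is B#–D#–F#–A. Second inversion puts the fifth (F#) in the bass, with the remaining tones above: F#, A, B#, D#.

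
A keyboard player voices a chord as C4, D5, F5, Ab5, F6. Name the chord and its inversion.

D half-diminished seventh, third inversion

The distinct note names are C, D, F, Ab. Stacked in thirds they read D–F–Ab–C, which is a half-diminished seventh chord on D.
C is the seventh of D half-diminished seventh; seventh in the bass means third inversion (figured bass 4/2).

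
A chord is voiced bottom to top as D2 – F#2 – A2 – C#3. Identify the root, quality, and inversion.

D major seventh, root position

Reducing to letter names: D, F#, A, C#. These stack in thirds as D–F#–A–C# — a D major seventh chord.
The lowest note is D, the root of the chord, so this is root position (figured bass 7).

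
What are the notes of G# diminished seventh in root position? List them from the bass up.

G#, B, D, F

The chord tones are G#–B–D–F. With the root (G#) lowest for root position: G#, B, D, F.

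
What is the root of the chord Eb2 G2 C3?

C

The distinct letter names are Eb, G, C. Arranged as a stack of thirds they read C–Eb–G, so C is the root (a C minor triad).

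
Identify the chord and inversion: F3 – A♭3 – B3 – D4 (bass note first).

The distinct note names are F, Ab, B, D. Stacked in thirds they read B–D–F–Ab, which is a diminished seventh chord on B.
F is the fifth of B diminished seventh; fifth in the bass means second inversion (figured bass 4/3).

B diminished seventh, second inversion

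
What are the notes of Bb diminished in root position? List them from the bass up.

Bb, Db, Fb

Bb diminished is Bb–Db–Fb. Root position puts the root (Bb) in the bass, with the remaining tones above: Bb, Db, Fb.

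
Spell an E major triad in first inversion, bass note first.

The chord tones are E–G#–B. With the third (G#) lowest for first inversion: G#, B, E.

G#, B, E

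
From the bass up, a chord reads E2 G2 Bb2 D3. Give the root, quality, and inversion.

E half-diminished seventh, root position

Reducing to letter names: E, G, Bb, D. These stack in thirds as E–G–Bb–D — an E half-diminished seventh chord.
With the root (E) in the bass, the chord is in root position (figured bass 7).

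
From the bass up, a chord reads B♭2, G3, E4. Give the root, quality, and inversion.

Reducing to letter names: Bb, G, E. These stack in thirds as E–G–Bb — an E diminished triad.
The lowest note is Bb, the fifth of the chord, so this is second inversion (figured bass 6/4).

E diminished, second inversion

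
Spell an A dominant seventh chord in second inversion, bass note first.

Spelling A dominant seventh: A–C#–E–G. In second inversion the fifth is bass, giving E, G, A, C# from the bottom.

E, G, A, C#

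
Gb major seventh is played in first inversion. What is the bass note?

In first inversion the third is lowest. For Gb major seventh (Gb–Bb–Db–F) that is Bb.

Bb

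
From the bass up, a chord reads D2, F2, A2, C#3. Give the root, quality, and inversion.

D minor-major seventh, root position

The distinct note names are D, F, A, C#. Stacked in thirds they read D–F–A–C#, which is a minor-major seventh chord on D.
With the root (D) in the bass, the chord is in root position (figured bass 7).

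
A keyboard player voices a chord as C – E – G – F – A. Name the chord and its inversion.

Reducing to letter names: C, E, G, F, A. These stack in thirds as F–A–C–E–G — an F major ninth chord.
The lowest note is C, the fifth of the chord, so this is second inversion.

F major ninth, second inversion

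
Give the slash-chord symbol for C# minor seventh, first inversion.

C#m7/E

First inversion of C# minor seventh has the third (E) in the bass. As a slash chord: C#m7/E.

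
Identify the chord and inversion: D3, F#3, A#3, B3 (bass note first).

The distinct note names are D, F#, A#, B. Stacked in thirds they read B–D–F#–A#, which is a minor-major seventh chord on B.
The lowest note is D, the third of the chord, so this is first inversion (figured bass 6/5).

B minor-major seventh, first inversion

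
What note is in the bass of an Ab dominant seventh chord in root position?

Ab dominant seventh is Ab–C–Eb–Gb. Root position places the root in the bass: Ab.

Ab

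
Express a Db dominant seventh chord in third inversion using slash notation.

Db7/Cb

Third inversion of Db dominant seventh has the seventh (Cb) in the bass. As a slash chord: Db7/Cb.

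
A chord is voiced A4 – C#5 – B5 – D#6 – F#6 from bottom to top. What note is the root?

B

A, C#, B, D#, F# are the tones of a B dominant ninth chord (B–D#–F#–A–C#), making B the root.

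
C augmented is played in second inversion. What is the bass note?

G#

In second inversion the fifth is lowest. For C augmented (C–E–G#) that is G#.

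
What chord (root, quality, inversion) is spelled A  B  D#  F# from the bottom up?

B dominant seventh, third inversion

The pitch classes A, B, D#, F# arrange in thirds as B–D#–F#–A: a B dominant seventh chord.
A is the seventh of B dominant seventh; seventh in the bass means third inversion (figured bass 4/2).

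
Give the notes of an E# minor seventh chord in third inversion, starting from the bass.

D#, E#, G#, B#

Spelling E# minor seventh: E#–G#–B#–D#. In third inversion the seventh is bass, giving D#, E#, G#, B# from the bottom.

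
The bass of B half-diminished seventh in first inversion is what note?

D

B half-diminished seventh is B–D–F–A. First inversion places the third in the bass: D.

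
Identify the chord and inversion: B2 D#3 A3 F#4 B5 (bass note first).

B dominant seventh, root position

The pitch classes B, D#, A, F# arrange in thirds as B–D#–F#–A: a B dominant seventh chord.
The lowest note is B, the root of the chord, so this is root position (figured bass 7).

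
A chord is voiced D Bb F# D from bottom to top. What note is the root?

Bb

D, Bb, F# are the tones of a Bb augmented triad (Bb–D–F#), making Bb the root.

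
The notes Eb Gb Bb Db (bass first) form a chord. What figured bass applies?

7

The notes Eb, Gb, Bb, Db stack in thirds as Eb–Gb–Bb–Db — an Eb minor seventh chord. The bass Eb is the root, so this is root position: figured 7.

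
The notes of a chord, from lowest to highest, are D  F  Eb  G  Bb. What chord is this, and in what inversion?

Eb major ninth, third inversion

The pitch classes D, F, Eb, G, Bb arrange in thirds as Eb–G–Bb–D–F: an Eb major ninth chord.
With the seventh (D) in the bass, the chord is in third inversion.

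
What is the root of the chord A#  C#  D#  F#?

Reordering A#, C#, D#, F# into stacked thirds gives D#–F#–A#–C#; the bottom of that stack, D#, is the root.

D#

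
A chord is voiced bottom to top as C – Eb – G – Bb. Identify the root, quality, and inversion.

C minor seventh, root position

The pitch classes C, Eb, G, Bb arrange in thirds as C–Eb–G–Bb: a C minor seventh chord.
The lowest note is C, the root of the chord, so this is root position (figured bass 7).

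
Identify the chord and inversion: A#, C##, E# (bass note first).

A# major, root position

Reducing to letter names: A#, C##, E#. These stack in thirds as A#–C##–E# — an A# major triad.
A# is the root of A# major; root in the bass means root position (figured bass 5/3).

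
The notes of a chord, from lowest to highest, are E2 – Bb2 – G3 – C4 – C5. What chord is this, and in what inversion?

C dominant seventh, first inversion

The distinct note names are E, Bb, G, C. Stacked in thirds they read C–E–G–Bb, which is a dominant seventh chord on C.
E is the third of C dominant seventh; third in the bass means first inversion (figured bass 6/5).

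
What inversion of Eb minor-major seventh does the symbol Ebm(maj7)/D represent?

Ebm(maj7)/D means Eb minor-major seventh with D in the bass. D is the seventh of Eb minor-major seventh (Eb–Gb–Bb–D), so this is third inversion.

third inversion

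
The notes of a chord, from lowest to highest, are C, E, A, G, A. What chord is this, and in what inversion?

The pitch classes C, E, A, G arrange in thirds as A–C–E–G: an A minor seventh chord.
The lowest note is C, the third of the chord, so this is first inversion (figured bass 6/5).

A minor seventh, first inversion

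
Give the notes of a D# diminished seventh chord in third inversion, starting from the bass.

The chord tones are D#–F#–A–C. With the seventh (C) lowest for third inversion: C, D#, F#, A.

C, D#, F#, A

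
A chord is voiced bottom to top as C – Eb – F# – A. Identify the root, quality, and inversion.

The pitch classes C, Eb, F#, A arrange in thirds as F#–A–C–Eb: an F# diminished seventh chord.
The lowest note is C, the fifth of the chord, so this is second inversion (figured bass 4/3).

F# diminished seventh, second inversion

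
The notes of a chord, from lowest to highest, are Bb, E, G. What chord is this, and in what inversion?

The pitch classes Bb, E, G arrange in thirds as E–G–Bb: an E diminished triad.
Bb is the fifth of E diminished; fifth in the bass means second inversion (figured bass 6/4).

E diminished, second inversion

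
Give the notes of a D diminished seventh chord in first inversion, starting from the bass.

F, Ab, Cb, D

The chord tones are D–F–Ab–Cb. With the third (F) lowest for first inversion: F, Ab, Cb, D.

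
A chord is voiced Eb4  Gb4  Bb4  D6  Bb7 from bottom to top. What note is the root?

The distinct letter names are Eb, Gb, Bb, D. Arranged as a stack of thirds they read Eb–Gb–Bb–D, so Eb is the root (an Eb minor-major seventh chord).

Eb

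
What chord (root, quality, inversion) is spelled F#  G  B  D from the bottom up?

The distinct note names are F#, G, B, D. Stacked in thirds they read G–B–D–F#, which is a major seventh chord on G.
F# is the seventh of G major seventh; seventh in the bass means third inversion (figured bass 4/2).

G major seventh, third inversion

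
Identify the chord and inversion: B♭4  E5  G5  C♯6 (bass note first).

The distinct note names are Bb, E, G, C#. Stacked in thirds they read C#–E–G–Bb, which is a diminished seventh chord on C#.
With the seventh (Bb) in the bass, the chord is in third inversion (figured bass 4/2).

C# diminished seventh, third inversion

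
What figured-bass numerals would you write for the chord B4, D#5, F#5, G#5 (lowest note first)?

6/5

The notes B, D#, F#, G# stack in thirds as G#–B–D#–F# — a G# minor seventh chord. The bass B is the third, so this is first inversion: figured 6/5.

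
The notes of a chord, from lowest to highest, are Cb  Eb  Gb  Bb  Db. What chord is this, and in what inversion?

Cb major ninth, root position

Reducing to letter names: Cb, Eb, Gb, Bb, Db. These stack in thirds as Cb–Eb–Gb–Bb–Db — a Cb major ninth chord.
With the root (Cb) in the bass, the chord is in root position.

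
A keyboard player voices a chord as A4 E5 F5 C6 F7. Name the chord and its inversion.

F major seventh, first inversion

Reducing to letter names: A, E, F, C. These stack in thirds as F–A–C–E — an F major seventh chord.
A is the third of F major seventh; third in the bass means first inversion (figured bass 6/5).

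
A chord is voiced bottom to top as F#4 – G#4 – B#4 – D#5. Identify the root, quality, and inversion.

Reducing to letter names: F#, G#, B#, D#. These stack in thirds as G#–B#–D#–F# — a G# dominant seventh chord.
The lowest note is F#, the seventh of the chord, so this is third inversion (figured bass 4/2).

G# dominant seventh, third inversion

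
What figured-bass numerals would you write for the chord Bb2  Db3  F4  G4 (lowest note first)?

6/5

The notes Bb, Db, F, G stack in thirds as G–Bb–Db–F — a G half-diminished seventh chord. The bass Bb is the third, so this is first inversion: figured 6/5.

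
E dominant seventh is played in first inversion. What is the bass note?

The third of E dominant seventh (E–G#–B–D) is G#; that is the bass in first inversion.

G#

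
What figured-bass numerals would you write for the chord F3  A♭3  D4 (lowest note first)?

The notes F, Ab, D stack in thirds as D–F–Ab — a D diminished triad. The bass F is the third, so this is first inversion: figured 6.

6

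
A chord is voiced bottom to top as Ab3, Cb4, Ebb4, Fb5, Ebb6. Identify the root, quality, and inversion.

The distinct note names are Ab, Cb, Ebb, Fb. Stacked in thirds they read Fb–Ab–Cb–Ebb, which is a dominant seventh chord on Fb.
The lowest note is Ab, the third of the chord, so this is first inversion (figured bass 6/5).

Fb dominant seventh, first inversion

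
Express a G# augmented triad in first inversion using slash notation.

First inversion of G# augmented has the third (B#) in the bass. As a slash chord: G#aug/B#.

G#aug/B#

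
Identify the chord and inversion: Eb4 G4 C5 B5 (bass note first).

The pitch classes Eb, G, C, B arrange in thirds as C–Eb–G–B: a C minor-major seventh chord.
Eb is the third of C minor-major seventh; third in the bass means first inversion (figured bass 6/5).

C minor-major seventh, first inversion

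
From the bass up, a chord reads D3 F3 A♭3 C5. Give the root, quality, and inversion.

Reducing to letter names: D, F, Ab, C. These stack in thirds as D–F–Ab–C — a D half-diminished seventh chord.
D is the root of D half-diminished seventh; root in the bass means root position (figured bass 7).

D half-diminished seventh, root position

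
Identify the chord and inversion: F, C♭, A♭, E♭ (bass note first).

F half-diminished seventh, root position

The pitch classes F, Cb, Ab, Eb arrange in thirds as F–Ab–Cb–Eb: an F half-diminished seventh chord.
With the root (F) in the bass, the chord is in root position (figured bass 7).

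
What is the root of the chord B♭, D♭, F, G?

The distinct letter names are Bb, Db, F, G. Arranged as a stack of thirds they read G–Bb–Db–F, so G is the root (a G half-diminished seventh chord).

G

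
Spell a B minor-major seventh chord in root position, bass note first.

The chord tones are B–D–F#–A#. With the root (B) lowest for root position: B, D, F#, A#.

B, D, F#, A#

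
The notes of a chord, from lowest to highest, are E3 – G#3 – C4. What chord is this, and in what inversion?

C augmented, first inversion

Reducing to letter names: E, G#, C. These stack in thirds as C–E–G# — a C augmented triad.
The lowest note is E, the third of the chord, so this is first inversion (figured bass 6).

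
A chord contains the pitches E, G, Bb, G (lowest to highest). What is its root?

E

Reordering E, G, Bb into stacked thirds gives E–G–Bb; the bottom of that stack, E, is the root.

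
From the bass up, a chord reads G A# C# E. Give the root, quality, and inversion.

The distinct note names are G, A#, C#, E. Stacked in thirds they read A#–C#–E–G, which is a diminished seventh chord on A#.
G is the seventh of A# diminished seventh; seventh in the bass means third inversion (figured bass 4/2).

A# diminished seventh, third inversion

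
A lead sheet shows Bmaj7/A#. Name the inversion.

third inversion

Bmaj7/A# means B major seventh with A# in the bass. A# is the seventh of B major seventh (B–D#–F#–A#), so this is third inversion.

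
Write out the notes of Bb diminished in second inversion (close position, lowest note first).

Fb, Bb, Db

Bb diminished is Bb–Db–Fb. Second inversion puts the fifth (Fb) in the bass, with the remaining tones above: Fb, Bb, Db.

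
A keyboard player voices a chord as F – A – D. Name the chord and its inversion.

D minor, first inversion

The pitch classes F, A, D arrange in thirds as D–F–A: a D minor triad.
The lowest note is F, the third of the chord, so this is first inversion (figured bass 6).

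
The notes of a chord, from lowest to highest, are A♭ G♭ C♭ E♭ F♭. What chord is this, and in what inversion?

The distinct note names are Ab, Gb, Cb, Eb, Fb. Stacked in thirds they read Fb–Ab–Cb–Eb–Gb, which is a major ninth chord on Fb.
Ab is the third of Fb major ninth; third in the bass means first inversion.

Fb major ninth, first inversion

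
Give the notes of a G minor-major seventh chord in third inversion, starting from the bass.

F#, G, Bb, D

Spelling G minor-major seventh: G–Bb–D–F#. In third inversion the seventh is bass, giving F#, G, Bb, D from the bottom.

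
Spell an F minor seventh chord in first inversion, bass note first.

Ab, C, Eb, F

The chord tones are F–Ab–C–Eb. With the third (Ab) lowest for first inversion: Ab, C, Eb, F.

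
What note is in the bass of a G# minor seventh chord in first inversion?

G# minor seventh is G#–B–D#–F#. First inversion places the third in the bass: B.

B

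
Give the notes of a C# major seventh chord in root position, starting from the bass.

C#, E#, G#, B#

The chord tones are C#–E#–G#–B#. With the root (C#) lowest for root position: C#, E#, G#, B#.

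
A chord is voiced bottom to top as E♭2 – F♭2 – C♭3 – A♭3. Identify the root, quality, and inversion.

The pitch classes Eb, Fb, Cb, Ab arrange in thirds as Fb–Ab–Cb–Eb: an Fb major seventh chord.
Eb is the seventh of Fb major seventh; seventh in the bass means third inversion (figured bass 4/2).

Fb major seventh, third inversion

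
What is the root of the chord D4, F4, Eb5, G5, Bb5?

D, F, Eb, G, Bb are the tones of an Eb major ninth chord (Eb–G–Bb–D–F), making Eb the root.

Eb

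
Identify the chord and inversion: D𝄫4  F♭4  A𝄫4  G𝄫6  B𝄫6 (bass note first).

Reducing to letter names: Dbb, Fb, Abb, Gbb, Bbb. These stack in thirds as Gbb–Bbb–Dbb–Fb–Abb — a Gbb major ninth chord.
With the fifth (Dbb) in the bass, the chord is in second inversion.

Gbb major ninth, second inversion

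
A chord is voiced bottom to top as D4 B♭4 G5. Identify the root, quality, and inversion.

G minor, second inversion

The pitch classes D, Bb, G arrange in thirds as G–Bb–D: a G minor triad.
The lowest note is D, the fifth of the chord, so this is second inversion (figured bass 6/4).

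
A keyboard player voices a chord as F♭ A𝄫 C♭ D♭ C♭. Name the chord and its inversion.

Db half-diminished seventh, first inversion

Reducing to letter names: Fb, Abb, Cb, Db. These stack in thirds as Db–Fb–Abb–Cb — a Db half-diminished seventh chord.
The lowest note is Fb, the third of the chord, so this is first inversion (figured bass 6/5).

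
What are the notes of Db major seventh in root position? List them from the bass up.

Spelling Db major seventh: Db–F–Ab–C. In root position the root is bass, giving Db, F, Ab, C from the bottom.

Db, F, Ab, C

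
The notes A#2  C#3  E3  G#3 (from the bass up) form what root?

A#

The distinct letter names are A#, C#, E, G#. Arranged as a stack of thirds they read A#–C#–E–G#, so A# is the root (an A# half-diminished seventh chord).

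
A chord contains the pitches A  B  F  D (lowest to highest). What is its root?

A, B, F, D are the tones of a B half-diminished seventh chord (B–D–F–A), making B the root.

B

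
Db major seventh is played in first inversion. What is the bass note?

Db major seventh is Db–F–Ab–C. First inversion places the third in the bass: F.

F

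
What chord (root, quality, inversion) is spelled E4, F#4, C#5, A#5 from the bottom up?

The distinct note names are E, F#, C#, A#. Stacked in thirds they read F#–A#–C#–E, which is a dominant seventh chord on F#.
With the seventh (E) in the bass, the chord is in third inversion (figured bass 4/2).

F# dominant seventh, third inversion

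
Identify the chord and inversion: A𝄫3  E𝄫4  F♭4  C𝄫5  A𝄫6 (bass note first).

The pitch classes Abb, Ebb, Fb, Cbb arrange in thirds as Fb–Abb–Cbb–Ebb: an Fb half-diminished seventh chord.
With the third (Abb) in the bass, the chord is in first inversion (figured bass 6/5).

Fb half-diminished seventh, first inversion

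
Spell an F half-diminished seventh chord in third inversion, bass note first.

The chord tones are F–Ab–Cb–Eb. With the seventh (Eb) lowest for third inversion: Eb, F, Ab, Cb.

Eb, F, Ab, Cb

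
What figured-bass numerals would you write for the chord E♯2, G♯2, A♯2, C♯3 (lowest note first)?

4/3

The notes E#, G#, A#, C# stack in thirds as A#–C#–E#–G# — an A# minor seventh chord. The bass E# is the fifth, so this is second inversion: figured 4/3.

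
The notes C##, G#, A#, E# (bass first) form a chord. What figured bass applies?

6/5

The notes C##, G#, A#, E# stack in thirds as A#–C##–E#–G# — an A# dominant seventh chord. The bass C## is the third, so this is first inversion: figured 6/5.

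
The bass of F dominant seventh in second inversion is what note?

C

F dominant seventh is F–A–C–Eb. Second inversion places the fifth in the bass: C.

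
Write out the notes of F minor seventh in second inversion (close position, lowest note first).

C, Eb, F, Ab

F minor seventh is F–Ab–C–Eb. Second inversion puts the fifth (C) in the bass, with the remaining tones above: C, Eb, F, Ab.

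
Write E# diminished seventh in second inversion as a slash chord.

Second inversion of E# diminished seventh has the fifth (B) in the bass. As a slash chord: E#dim7/B.

E#dim7/B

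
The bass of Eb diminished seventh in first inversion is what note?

In first inversion the third is lowest. For Eb diminished seventh (Eb–Gb–Bbb–Dbb) that is Gb.

Gb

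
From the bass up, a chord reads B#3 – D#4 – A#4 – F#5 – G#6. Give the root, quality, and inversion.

G# dominant ninth, first inversion

The pitch classes B#, D#, A#, F#, G# arrange in thirds as G#–B#–D#–F#–A#: a G# dominant ninth chord.
The lowest note is B#, the third of the chord, so this is first inversion.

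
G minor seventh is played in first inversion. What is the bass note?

Bb

The third of G minor seventh (G–Bb–D–F) is Bb; that is the bass in first inversion.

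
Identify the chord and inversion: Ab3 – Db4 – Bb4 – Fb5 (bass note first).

The distinct note names are Ab, Db, Bb, Fb. Stacked in thirds they read Bb–Db–Fb–Ab, which is a half-diminished seventh chord on Bb.
Ab is the seventh of Bb half-diminished seventh; seventh in the bass means third inversion (figured bass 4/2).

Bb half-diminished seventh, third inversion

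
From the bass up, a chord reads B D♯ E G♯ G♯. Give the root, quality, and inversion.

The distinct note names are B, D#, E, G#. Stacked in thirds they read E–G#–B–D#, which is a major seventh chord on E.
With the fifth (B) in the bass, the chord is in second inversion (figured bass 4/3).

E major seventh, second inversion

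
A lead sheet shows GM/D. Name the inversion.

second inversion

GM/D means G major with D in the bass. D is the fifth of G major (G–B–D), so this is second inversion.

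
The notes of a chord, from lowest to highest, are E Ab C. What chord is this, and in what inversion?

Reducing to letter names: E, Ab, C. These stack in thirds as Ab–C–E — an Ab augmented triad.
With the fifth (E) in the bass, the chord is in second inversion (figured bass 6/4).

Ab augmented, second inversion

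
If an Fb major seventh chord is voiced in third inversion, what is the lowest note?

In third inversion the seventh is lowest. For Fb major seventh (Fb–Ab–Cb–Eb) that is Eb.

Eb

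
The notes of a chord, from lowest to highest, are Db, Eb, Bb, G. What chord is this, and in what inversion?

Eb dominant seventh, third inversion

The pitch classes Db, Eb, Bb, G arrange in thirds as Eb–G–Bb–Db: an Eb dominant seventh chord.
The lowest note is Db, the seventh of the chord, so this is third inversion (figured bass 4/2).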